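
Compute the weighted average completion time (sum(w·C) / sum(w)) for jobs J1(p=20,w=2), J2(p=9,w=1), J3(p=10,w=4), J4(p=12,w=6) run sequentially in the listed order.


Completion times:
  J1: C=20, w×C=2×20=40
  J2: C=29, w×C=1×29=29
  J3: C=39, w×C=4×39=156
  J4: C=51, w×C=6×51=306
Sum w×C = 531
Sum w = 13
Weighted avg = 531/13
= 40.85


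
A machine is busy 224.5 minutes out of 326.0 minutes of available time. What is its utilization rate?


Utilization = busy / total × 100
= 224.5 / 326.0 × 100
= 68.9%


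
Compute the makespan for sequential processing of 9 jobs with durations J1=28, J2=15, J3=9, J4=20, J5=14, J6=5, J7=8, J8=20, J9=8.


Sequential makespan: sum all processing times
= 28 + 15 + 9 + 20 + 14 + 5 + 8 + 20 + 8
= 127 time units


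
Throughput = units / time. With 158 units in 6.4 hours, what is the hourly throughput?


Throughput = units / time
= 158 / 6.4
= 24.7 units/hour


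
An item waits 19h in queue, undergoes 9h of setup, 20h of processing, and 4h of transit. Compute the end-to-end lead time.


Lead time = queue + setup + processing + transit
= 19 + 9 + 20 + 4
= 52 hours


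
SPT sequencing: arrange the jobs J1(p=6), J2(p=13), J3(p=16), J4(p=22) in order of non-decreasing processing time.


SPT: sort by shortest processing time
  J1: p=6
  J2: p=13
  J3: p=16
  J4: p=22
Order: J1 → J2 → J3 → J4


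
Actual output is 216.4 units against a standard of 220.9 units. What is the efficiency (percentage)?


Efficiency = (actual / standard) × 100
= (216.4 / 220.9) × 100
= 98.0%


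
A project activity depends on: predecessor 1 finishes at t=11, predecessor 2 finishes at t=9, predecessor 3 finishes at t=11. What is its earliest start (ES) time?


ES = max of all predecessor completion times
Predecessors: [11, 9, 11]
ES = max(11, 9, 11)
= 11


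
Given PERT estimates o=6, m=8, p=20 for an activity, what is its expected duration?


te = (o + 4m + p) / 6
= (6 + 4×8 + 20) / 6
= (6 + 32 + 20) / 6
= 58 / 6
= 9.67


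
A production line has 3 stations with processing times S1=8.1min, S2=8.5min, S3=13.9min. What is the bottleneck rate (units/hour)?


Bottleneck = longest station time
Station times: [8.1, 8.5, 13.9]
Max = 13.9 min
Rate = 60 / 13.9
= 4.32 units/hour (bottleneck: 13.9min)


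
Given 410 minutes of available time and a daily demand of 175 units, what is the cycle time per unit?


Cycle time = available time / demand
= 410 / 175
= 2.34 min/unit


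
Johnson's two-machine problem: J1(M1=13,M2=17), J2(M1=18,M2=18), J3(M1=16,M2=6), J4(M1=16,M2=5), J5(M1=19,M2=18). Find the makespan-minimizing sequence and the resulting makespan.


Johnson's rule:
Group 1 (M1≤M2, sort by M1): ['J1', 'J2']
Group 2 (M1>M2, sort desc M2): ['J5', 'J3', 'J4']
Sequence: J1 → J2 → J5 → J3 → J4
Makespan calculation:
  J1: M1 done=13, M2 done=30
  J2: M1 done=31, M2 done=49
  J5: M1 done=50, M2 done=68
  J3: M1 done=66, M2 done=74
  J4: M1 done=82, M2 done=87
= Sequence: J1 → J2 → J5 → J3 → J4, Makespan: 87


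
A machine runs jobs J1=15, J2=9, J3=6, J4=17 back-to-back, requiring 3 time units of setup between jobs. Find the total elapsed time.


Makespan = Σ processing + (n-1) × setup
= (15 + 9 + 6 + 17) + (4-1)×3
= 47 + 9
= 56 time units


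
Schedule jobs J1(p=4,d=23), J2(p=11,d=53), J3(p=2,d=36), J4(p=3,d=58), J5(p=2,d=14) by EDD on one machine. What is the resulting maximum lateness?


EDD order: J5 → J1 → J3 → J2 → J4
Completion and lateness:
  J5: C=2, d=14, L=2-14=-12
  J1: C=6, d=23, L=6-23=-17
  J3: C=8, d=36, L=8-36=-28
  J2: C=19, d=53, L=19-53=-34
  J4: C=22, d=58, L=22-58=-36
Lmax = max(-12, -17, -28, -34, -36)
= -12


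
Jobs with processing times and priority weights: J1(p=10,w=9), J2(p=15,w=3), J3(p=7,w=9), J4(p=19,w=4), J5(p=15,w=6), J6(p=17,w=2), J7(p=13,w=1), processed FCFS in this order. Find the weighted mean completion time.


Completion times:
  J1: C=10, w×C=9×10=90
  J2: C=25, w×C=3×25=75
  J3: C=32, w×C=9×32=288
  J4: C=51, w×C=4×51=204
  J5: C=66, w×C=6×66=396
  J6: C=83, w×C=2×83=166
  J7: C=96, w×C=1×96=96
Sum w×C = 1315
Sum w = 34
Weighted avg = 1315/34
= 38.68


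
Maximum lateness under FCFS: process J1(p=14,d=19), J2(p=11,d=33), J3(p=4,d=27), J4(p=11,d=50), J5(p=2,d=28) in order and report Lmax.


Lateness per job (L = C - d):
  J1: C=14, d=19, L=-5
  J2: C=25, d=33, L=-8
  J3: C=29, d=27, L=2
  J4: C=40, d=50, L=-10
  J5: C=42, d=28, L=14
Lmax = max(-5, -8, 2, -10, 14)
= 14


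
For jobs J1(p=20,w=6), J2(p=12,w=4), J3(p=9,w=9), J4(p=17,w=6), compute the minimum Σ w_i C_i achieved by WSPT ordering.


WSPT order (by p/w): J3 → J4 → J2 → J1
  J3: C=9, w·C=9×9=81
  J4: C=26, w·C=6×26=156
  J2: C=38, w·C=4×38=152
  J1: C=58, w·C=6×58=348
Σ w·C = 737
= 737


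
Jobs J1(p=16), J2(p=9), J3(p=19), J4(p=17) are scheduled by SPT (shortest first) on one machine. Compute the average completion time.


SPT order: J2 → J1 → J4 → J3
Completion times:
  J2: C=9
  J1: C=25
  J4: C=42
  J3: C=61
Sum = 137, n = 4
Mean flow = 137/4
= 34.25


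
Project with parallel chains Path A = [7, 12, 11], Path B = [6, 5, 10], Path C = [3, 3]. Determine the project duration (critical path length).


Path A: 7 + 12 + 11 = 30
Path B: 6 + 5 + 10 = 21
Path C: 3 + 3 = 6
Critical path = longest = max(30, 21, 6)
= 30 (Path A)


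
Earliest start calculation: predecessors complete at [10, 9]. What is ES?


ES = max of all predecessor completion times
Predecessors: [10, 9]
ES = max(10, 9)
= 10


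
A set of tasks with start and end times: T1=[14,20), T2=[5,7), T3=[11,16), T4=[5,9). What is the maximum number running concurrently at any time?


Check each time point for overlaps:
  t=5: 2 tasks active (T2, T4)
Max concurrent = 2


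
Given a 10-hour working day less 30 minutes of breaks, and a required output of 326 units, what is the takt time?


Available = 10×60 - 30 = 570 min
Takt time = 570 / 326
= 1.75 min/unit


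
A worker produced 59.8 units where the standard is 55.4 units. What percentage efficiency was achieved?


Efficiency = (actual / standard) × 100
= (59.8 / 55.4) × 100
= 107.9%


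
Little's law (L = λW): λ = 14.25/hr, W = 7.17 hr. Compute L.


Little's law: L = λ × W
= 14.25 × 7.17
= 102.17


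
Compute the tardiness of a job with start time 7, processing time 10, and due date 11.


Completion = start + processing = 7 + 10 = 17
Tardiness = max(0, C - d) = max(0, 17 - 11)
= max(0, 6)
= 6


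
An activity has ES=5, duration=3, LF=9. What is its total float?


EF = ES + duration = 5 + 3 = 8
LS = LF - duration = 9 - 3 = 6
Total Float = LF - EF = 9 - 8
(or LS - ES = 6 - 5)
= 1


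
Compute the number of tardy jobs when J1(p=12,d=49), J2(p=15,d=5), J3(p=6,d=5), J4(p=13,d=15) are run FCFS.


Completion vs due date:
  J1: C=12, d=49 → on time
  J2: C=27, d=5 → TARDY
  J3: C=33, d=5 → TARDY
  J4: C=46, d=15 → TARDY
Tardy jobs: J2, J3, J4
Count = 3


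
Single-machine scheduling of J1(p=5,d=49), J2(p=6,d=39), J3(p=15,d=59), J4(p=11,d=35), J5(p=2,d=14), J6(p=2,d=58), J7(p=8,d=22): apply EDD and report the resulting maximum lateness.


EDD order: J5 → J7 → J4 → J2 → J1 → J6 → J3
Completion and lateness:
  J5: C=2, d=14, L=2-14=-12
  J7: C=10, d=22, L=10-22=-12
  J4: C=21, d=35, L=21-35=-14
  J2: C=27, d=39, L=27-39=-12
  J1: C=32, d=49, L=32-49=-17
  J6: C=34, d=58, L=34-58=-24
  J3: C=49, d=59, L=49-59=-10
Lmax = max(-12, -12, -14, -12, -17, -24, -10)
= -10


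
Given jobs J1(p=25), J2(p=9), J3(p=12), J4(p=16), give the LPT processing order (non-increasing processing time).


LPT: sort by longest processing time first
  J1: p=25
  J4: p=16
  J3: p=12
  J2: p=9
Order: J1 → J4 → J3 → J2


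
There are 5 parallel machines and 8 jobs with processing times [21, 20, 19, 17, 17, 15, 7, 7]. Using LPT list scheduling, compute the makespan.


Jobs (LPT sorted): [21, 20, 19, 17, 17, 15, 7, 7]
Machines: 5
  J=21 → Machine 1 (load: 0+21=21)
  J=20 → Machine 2 (load: 0+20=20)
  J=19 → Machine 3 (load: 0+19=19)
  J=17 → Machine 4 (load: 0+17=17)
  J=17 → Machine 5 (load: 0+17=17)
  J=15 → Machine 4 (load: 17+15=32)
  J=7 → Machine 5 (load: 17+7=24)
  J=7 → Machine 3 (load: 19+7=26)
Machine loads: [21, 20, 26, 32, 24]
Makespan = max = 32 time units


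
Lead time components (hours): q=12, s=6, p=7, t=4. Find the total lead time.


Lead time = queue + setup + processing + transit
= 12 + 6 + 7 + 4
= 29 hours


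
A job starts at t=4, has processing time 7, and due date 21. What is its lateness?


Completion = 4 + 7 = 11
Lateness = C - d = 11 - 21
= -10


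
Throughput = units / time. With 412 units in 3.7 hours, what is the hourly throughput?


Throughput = units / time
= 412 / 3.7
= 111.4 units/hour


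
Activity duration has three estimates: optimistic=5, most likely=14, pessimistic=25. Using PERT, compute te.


te = (o + 4m + p) / 6
= (5 + 4×14 + 25) / 6
= (5 + 56 + 25) / 6
= 86 / 6
= 14.33


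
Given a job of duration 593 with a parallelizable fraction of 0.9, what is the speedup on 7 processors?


Amdahl's law: T_p = T × ((1-p) + p/N)
= 593 × ((1-0.9) + 0.9/7)
= 593 × (0.10 + 0.1286)
= 593 × 0.2286
= 135.54
Speedup = 593/135.54
= 4.38×


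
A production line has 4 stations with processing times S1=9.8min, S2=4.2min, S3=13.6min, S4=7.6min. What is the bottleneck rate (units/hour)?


Bottleneck = longest station time
Station times: [9.8, 4.2, 13.6, 7.6]
Max = 13.6 min
Rate = 60 / 13.6
= 4.41 units/hour (bottleneck: 13.6min)


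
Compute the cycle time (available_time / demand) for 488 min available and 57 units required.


Cycle time = available time / demand
= 488 / 57
= 8.56 min/unit


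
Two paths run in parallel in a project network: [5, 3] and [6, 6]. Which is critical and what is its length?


Path A: 5 + 3 = 8
Path B: 6 + 6 = 12
Critical path = longest = max(8, 12)
= 12 (Path B)


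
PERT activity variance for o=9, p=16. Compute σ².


σ² = ((p - o) / 6)² = (p - o)² / 36
= (16 - 9)² / 36
= 7² / 36
= 49 / 36
= 1.3611


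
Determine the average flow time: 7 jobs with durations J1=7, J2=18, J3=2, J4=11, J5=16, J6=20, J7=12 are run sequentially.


Completion times:
  J1: completes at 7
  J2: completes at 25
  J3: completes at 27
  J4: completes at 38
  J5: completes at 54
  J6: completes at 74
  J7: completes at 86
Sum = 311
Average = 311/7
= 44.43


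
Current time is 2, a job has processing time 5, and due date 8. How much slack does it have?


Slack = due - current_time - processing
= 8 - 2 - 5
= 1


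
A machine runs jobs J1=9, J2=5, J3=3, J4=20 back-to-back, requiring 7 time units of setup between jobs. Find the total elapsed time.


Makespan = Σ processing + (n-1) × setup
= (9 + 5 + 3 + 20) + (4-1)×7
= 37 + 21
= 58 time units


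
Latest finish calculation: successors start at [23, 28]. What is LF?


LF = min of all successor start times
Successors start at: [23, 28]
LF = min(23, 28)
= 23


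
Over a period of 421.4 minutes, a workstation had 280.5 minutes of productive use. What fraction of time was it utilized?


Utilization = busy / total × 100
= 280.5 / 421.4 × 100
= 66.6%


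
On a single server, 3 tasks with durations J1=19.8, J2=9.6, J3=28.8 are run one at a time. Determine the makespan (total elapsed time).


Sequential makespan: sum all processing times
= 19.8 + 9.6 + 28.8
= 58.2 time units


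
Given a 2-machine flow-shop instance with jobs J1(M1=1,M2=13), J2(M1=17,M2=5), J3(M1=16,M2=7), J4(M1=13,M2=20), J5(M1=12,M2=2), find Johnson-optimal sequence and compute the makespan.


Johnson's rule:
Group 1 (M1≤M2, sort by M1): ['J1', 'J4']
Group 2 (M1>M2, sort desc M2): ['J3', 'J2', 'J5']
Sequence: J1 → J4 → J3 → J2 → J5
Makespan calculation:
  J1: M1 done=1, M2 done=14
  J4: M1 done=14, M2 done=34
  J3: M1 done=30, M2 done=41
  J2: M1 done=47, M2 done=52
  J5: M1 done=59, M2 done=61
= Sequence: J1 → J4 → J3 → J2 → J5, Makespan: 61


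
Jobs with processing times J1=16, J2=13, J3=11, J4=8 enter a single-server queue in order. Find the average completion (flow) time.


Completion times:
  J1: completes at 16
  J2: completes at 29
  J3: completes at 40
  J4: completes at 48
Sum = 133
Average = 133/4
= 33.25


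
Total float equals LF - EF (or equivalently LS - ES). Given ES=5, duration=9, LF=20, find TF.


EF = ES + duration = 5 + 9 = 14
LS = LF - duration = 20 - 9 = 11
Total Float = LF - EF = 20 - 14
(or LS - ES = 11 - 5)
= 6


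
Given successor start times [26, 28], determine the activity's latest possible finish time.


LF = min of all successor start times
Successors start at: [26, 28]
LF = min(26, 28)
= 26


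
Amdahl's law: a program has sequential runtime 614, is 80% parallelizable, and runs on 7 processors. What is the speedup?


Amdahl's law: T_p = T × ((1-p) + p/N)
= 614 × ((1-0.8) + 0.8/7)
= 614 × (0.20 + 0.1143)
= 614 × 0.3143
= 192.97
Speedup = 614/192.97
= 3.18×


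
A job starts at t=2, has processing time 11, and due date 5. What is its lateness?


Completion = 2 + 11 = 13
Lateness = C - d = 13 - 5
= 8


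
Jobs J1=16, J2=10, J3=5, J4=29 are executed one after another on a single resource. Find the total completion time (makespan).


Sequential makespan: sum all processing times
= 16 + 10 + 5 + 29
= 60 time units


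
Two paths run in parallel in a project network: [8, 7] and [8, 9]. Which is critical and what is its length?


Path A: 8 + 7 = 15
Path B: 8 + 9 = 17
Critical path = longest = max(15, 17)
= 17 (Path B)


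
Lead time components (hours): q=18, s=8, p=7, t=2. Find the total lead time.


Lead time = queue + setup + processing + transit
= 18 + 8 + 7 + 2
= 35 hours


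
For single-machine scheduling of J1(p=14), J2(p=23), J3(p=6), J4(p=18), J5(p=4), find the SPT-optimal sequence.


SPT: sort by shortest processing time
  J5: p=4
  J3: p=6
  J1: p=14
  J4: p=18
  J2: p=23
Order: J5 → J3 → J1 → J4 → J2


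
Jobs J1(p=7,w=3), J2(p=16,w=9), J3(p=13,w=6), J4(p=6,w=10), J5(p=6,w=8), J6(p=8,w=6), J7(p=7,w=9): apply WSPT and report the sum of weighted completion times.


WSPT order (by p/w): J4 → J5 → J7 → J6 → J2 → J3 → J1
  J4: C=6, w·C=10×6=60
  J5: C=12, w·C=8×12=96
  J7: C=19, w·C=9×19=171
  J6: C=27, w·C=6×27=162
  J2: C=43, w·C=9×43=387
  J3: C=56, w·C=6×56=336
  J1: C=63, w·C=3×63=189
Σ w·C = 1401
= 1401


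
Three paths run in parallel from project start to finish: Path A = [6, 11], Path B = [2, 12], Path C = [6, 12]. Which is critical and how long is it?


Path A: 6 + 11 = 17
Path B: 2 + 12 = 14
Path C: 6 + 12 = 18
Critical path = longest = max(17, 14, 18)
= 18 (Path C)


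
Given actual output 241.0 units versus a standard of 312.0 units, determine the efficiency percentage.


Efficiency = (actual / standard) × 100
= (241.0 / 312.0) × 100
= 77.2%


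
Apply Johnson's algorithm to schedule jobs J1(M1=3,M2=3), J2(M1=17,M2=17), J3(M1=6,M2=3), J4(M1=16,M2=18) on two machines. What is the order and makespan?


Johnson's rule:
Group 1 (M1≤M2, sort by M1): ['J1', 'J4', 'J2']
Group 2 (M1>M2, sort desc M2): ['J3']
Sequence: J1 → J4 → J2 → J3
Makespan calculation:
  J1: M1 done=3, M2 done=6
  J4: M1 done=19, M2 done=37
  J2: M1 done=36, M2 done=54
  J3: M1 done=42, M2 done=57
= Sequence: J1 → J4 → J2 → J3, Makespan: 57


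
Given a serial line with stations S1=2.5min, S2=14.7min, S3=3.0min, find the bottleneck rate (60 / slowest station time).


Bottleneck = longest station time
Station times: [2.5, 14.7, 3.0]
Max = 14.7 min
Rate = 60 / 14.7
= 4.08 units/hour (bottleneck: 14.7min)


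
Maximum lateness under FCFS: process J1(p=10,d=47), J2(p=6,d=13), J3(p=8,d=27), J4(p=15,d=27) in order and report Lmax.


Lateness per job (L = C - d):
  J1: C=10, d=47, L=-37
  J2: C=16, d=13, L=3
  J3: C=24, d=27, L=-3
  J4: C=39, d=27, L=12
Lmax = max(-37, 3, -3, 12)
= 12


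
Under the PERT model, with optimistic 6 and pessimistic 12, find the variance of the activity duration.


σ² = ((p - o) / 6)² = (p - o)² / 36
= (12 - 6)² / 36
= 6² / 36
= 36 / 36
= 1.0000


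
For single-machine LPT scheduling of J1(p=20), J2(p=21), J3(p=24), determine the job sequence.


LPT: sort by longest processing time first
  J3: p=24
  J2: p=21
  J1: p=20
Order: J3 → J2 → J1


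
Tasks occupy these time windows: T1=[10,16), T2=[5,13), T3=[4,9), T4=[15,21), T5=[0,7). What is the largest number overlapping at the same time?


Check each time point for overlaps:
  t=5: 3 tasks active (T2, T3, T5)
Max concurrent = 3


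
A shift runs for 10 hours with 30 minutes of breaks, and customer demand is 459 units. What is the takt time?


Available = 10×60 - 30 = 570 min
Takt time = 570 / 459
= 1.24 min/unit


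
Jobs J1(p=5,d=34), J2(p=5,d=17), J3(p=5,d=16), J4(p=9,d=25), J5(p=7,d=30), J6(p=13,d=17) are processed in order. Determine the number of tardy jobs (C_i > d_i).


Completion vs due date:
  J1: C=5, d=34 → on time
  J2: C=10, d=17 → on time
  J3: C=15, d=16 → on time
  J4: C=24, d=25 → on time
  J5: C=31, d=30 → TARDY
  J6: C=44, d=17 → TARDY
Tardy jobs: J5, J6
Count = 2


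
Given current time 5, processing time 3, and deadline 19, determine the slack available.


Slack = due - current_time - processing
= 19 - 5 - 3
= 11


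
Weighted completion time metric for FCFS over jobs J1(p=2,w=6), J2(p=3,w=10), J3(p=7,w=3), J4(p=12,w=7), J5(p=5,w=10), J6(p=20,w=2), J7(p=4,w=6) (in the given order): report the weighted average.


Completion times:
  J1: C=2, w×C=6×2=12
  J2: C=5, w×C=10×5=50
  J3: C=12, w×C=3×12=36
  J4: C=24, w×C=7×24=168
  J5: C=29, w×C=10×29=290
  J6: C=49, w×C=2×49=98
  J7: C=53, w×C=6×53=318
Sum w×C = 972
Sum w = 44
Weighted avg = 972/44
= 22.09


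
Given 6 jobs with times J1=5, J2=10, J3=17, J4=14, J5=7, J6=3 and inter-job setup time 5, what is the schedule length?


Makespan = Σ processing + (n-1) × setup
= (5 + 10 + 17 + 14 + 7 + 3) + (6-1)×5
= 56 + 25
= 81 time units


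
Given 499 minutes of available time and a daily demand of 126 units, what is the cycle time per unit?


Cycle time = available time / demand
= 499 / 126
= 3.96 min/unit


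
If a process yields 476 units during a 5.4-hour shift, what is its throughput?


Throughput = units / time
= 476 / 5.4
= 88.1 units/hour


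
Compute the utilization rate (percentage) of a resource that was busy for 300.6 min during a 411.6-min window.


Utilization = busy / total × 100
= 300.6 / 411.6 × 100
= 73.0%


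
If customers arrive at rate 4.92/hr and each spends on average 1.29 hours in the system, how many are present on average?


Little's law: L = λ × W
= 4.92 × 1.29
= 6.35


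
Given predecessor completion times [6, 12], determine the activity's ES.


ES = max of all predecessor completion times
Predecessors: [6, 12]
ES = max(6, 12)
= 12


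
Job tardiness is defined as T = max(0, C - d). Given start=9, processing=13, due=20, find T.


Completion = start + processing = 9 + 13 = 22
Tardiness = max(0, C - d) = max(0, 22 - 20)
= max(0, 2)
= 2


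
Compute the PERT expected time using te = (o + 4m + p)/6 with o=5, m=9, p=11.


te = (o + 4m + p) / 6
= (5 + 4×9 + 11) / 6
= (5 + 36 + 11) / 6
= 52 / 6
= 8.67


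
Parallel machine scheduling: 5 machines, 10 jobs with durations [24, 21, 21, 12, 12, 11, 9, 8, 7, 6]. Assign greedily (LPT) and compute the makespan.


Jobs (LPT sorted): [24, 21, 21, 12, 12, 11, 9, 8, 7, 6]
Machines: 5
  J=24 → Machine 1 (load: 0+24=24)
  J=21 → Machine 2 (load: 0+21=21)
  J=21 → Machine 3 (load: 0+21=21)
  J=12 → Machine 4 (load: 0+12=12)
  J=12 → Machine 5 (load: 0+12=12)
  J=11 → Machine 4 (load: 12+11=23)
  J=9 → Machine 5 (load: 12+9=21)
  J=8 → Machine 2 (load: 21+8=29)
  J=7 → Machine 3 (load: 21+7=28)
  J=6 → Machine 5 (load: 21+6=27)
Machine loads: [24, 29, 28, 23, 27]
Makespan = max = 29 time units


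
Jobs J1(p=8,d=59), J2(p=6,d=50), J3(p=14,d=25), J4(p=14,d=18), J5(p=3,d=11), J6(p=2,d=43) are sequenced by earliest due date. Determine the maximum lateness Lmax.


EDD order: J5 → J4 → J3 → J6 → J2 → J1
Completion and lateness:
  J5: C=3, d=11, L=3-11=-8
  J4: C=17, d=18, L=17-18=-1
  J3: C=31, d=25, L=31-25=6
  J6: C=33, d=43, L=33-43=-10
  J2: C=39, d=50, L=39-50=-11
  J1: C=47, d=59, L=47-59=-12
Lmax = max(-8, -1, 6, -10, -11, -12)
= 6


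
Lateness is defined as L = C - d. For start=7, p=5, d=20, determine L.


Completion = 7 + 5 = 12
Lateness = C - d = 12 - 20
= -8


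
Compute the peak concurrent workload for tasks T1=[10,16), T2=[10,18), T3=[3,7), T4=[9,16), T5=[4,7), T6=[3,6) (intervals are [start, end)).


Check each time point for overlaps:
  t=4: 3 tasks active (T3, T5, T6)
Max concurrent = 3


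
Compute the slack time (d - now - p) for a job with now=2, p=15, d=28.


Slack = due - current_time - processing
= 28 - 2 - 15
= 11


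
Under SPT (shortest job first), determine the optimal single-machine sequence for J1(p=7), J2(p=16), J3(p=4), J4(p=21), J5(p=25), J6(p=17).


SPT: sort by shortest processing time
  J3: p=4
  J1: p=7
  J2: p=16
  J6: p=17
  J4: p=21
  J5: p=25
Order: J3 → J1 → J2 → J6 → J4 → J5


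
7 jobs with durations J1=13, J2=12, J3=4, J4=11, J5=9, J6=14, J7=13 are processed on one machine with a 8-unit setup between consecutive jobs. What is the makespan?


Makespan = Σ processing + (n-1) × setup
= (13 + 12 + 4 + 11 + 9 + 14 + 13) + (7-1)×8
= 76 + 48
= 124 time units


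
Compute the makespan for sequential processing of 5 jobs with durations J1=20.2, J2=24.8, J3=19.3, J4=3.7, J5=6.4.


Sequential makespan: sum all processing times
= 20.2 + 24.8 + 19.3 + 3.7 + 6.4
= 74.4 time units


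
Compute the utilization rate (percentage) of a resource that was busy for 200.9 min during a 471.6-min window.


Utilization = busy / total × 100
= 200.9 / 471.6 × 100
= 42.6%


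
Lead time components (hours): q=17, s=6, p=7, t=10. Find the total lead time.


Lead time = queue + setup + processing + transit
= 17 + 6 + 7 + 10
= 40 hours


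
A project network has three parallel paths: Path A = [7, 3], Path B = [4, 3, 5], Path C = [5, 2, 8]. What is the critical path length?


Path A: 7 + 3 = 10
Path B: 4 + 3 + 5 = 12
Path C: 5 + 2 + 8 = 15
Critical path = longest = max(10, 12, 15)
= 15 (Path C)


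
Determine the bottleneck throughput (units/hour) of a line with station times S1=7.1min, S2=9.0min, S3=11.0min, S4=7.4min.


Bottleneck = longest station time
Station times: [7.1, 9.0, 11.0, 7.4]
Max = 11.0 min
Rate = 60 / 11.0
= 5.45 units/hour (bottleneck: 11.0min)


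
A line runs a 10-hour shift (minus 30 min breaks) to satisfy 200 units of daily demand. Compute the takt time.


Available = 10×60 - 30 = 570 min
Takt time = 570 / 200
= 2.85 min/unit


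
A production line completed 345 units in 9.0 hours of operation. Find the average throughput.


Throughput = units / time
= 345 / 9.0
= 38.3 units/hour


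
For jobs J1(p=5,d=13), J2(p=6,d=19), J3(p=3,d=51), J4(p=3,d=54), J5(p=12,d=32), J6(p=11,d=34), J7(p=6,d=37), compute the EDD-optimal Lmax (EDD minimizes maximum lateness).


EDD order: J1 → J2 → J5 → J6 → J7 → J3 → J4
Completion and lateness:
  J1: C=5, d=13, L=5-13=-8
  J2: C=11, d=19, L=11-19=-8
  J5: C=23, d=32, L=23-32=-9
  J6: C=34, d=34, L=34-34=0
  J7: C=40, d=37, L=40-37=3
  J3: C=43, d=51, L=43-51=-8
  J4: C=46, d=54, L=46-54=-8
Lmax = max(-8, -8, -9, 0, 3, -8, -8)
= 3


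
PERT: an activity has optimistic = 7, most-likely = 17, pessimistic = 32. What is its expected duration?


te = (o + 4m + p) / 6
= (7 + 4×17 + 32) / 6
= (7 + 68 + 32) / 6
= 107 / 6
= 17.83


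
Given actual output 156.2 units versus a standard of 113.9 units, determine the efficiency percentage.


Efficiency = (actual / standard) × 100
= (156.2 / 113.9) × 100
= 137.1%


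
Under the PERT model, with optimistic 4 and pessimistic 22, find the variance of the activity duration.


σ² = ((p - o) / 6)² = (p - o)² / 36
= (22 - 4)² / 36
= 18² / 36
= 324 / 36
= 9.0000


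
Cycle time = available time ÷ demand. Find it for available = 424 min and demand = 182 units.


Cycle time = available time / demand
= 424 / 182
= 2.33 min/unit


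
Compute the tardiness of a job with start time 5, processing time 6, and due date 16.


Completion = start + processing = 5 + 6 = 11
Tardiness = max(0, C - d) = max(0, 11 - 16)
= max(0, -5)
= 0


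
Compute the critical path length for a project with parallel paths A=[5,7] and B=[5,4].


Path A: 5 + 7 = 12
Path B: 5 + 4 = 9
Critical path = longest = max(12, 9)
= 12 (Path A)


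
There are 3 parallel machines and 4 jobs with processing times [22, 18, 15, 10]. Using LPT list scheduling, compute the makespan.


Jobs (LPT sorted): [22, 18, 15, 10]
Machines: 3
  J=22 → Machine 1 (load: 0+22=22)
  J=18 → Machine 2 (load: 0+18=18)
  J=15 → Machine 3 (load: 0+15=15)
  J=10 → Machine 3 (load: 15+10=25)
Machine loads: [22, 18, 25]
Makespan = max = 25 time units


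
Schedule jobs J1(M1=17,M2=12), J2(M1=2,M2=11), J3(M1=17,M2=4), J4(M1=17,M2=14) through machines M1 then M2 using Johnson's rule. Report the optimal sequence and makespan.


Johnson's rule:
Group 1 (M1≤M2, sort by M1): ['J2']
Group 2 (M1>M2, sort desc M2): ['J4', 'J1', 'J3']
Sequence: J2 → J4 → J1 → J3
Makespan calculation:
  J2: M1 done=2, M2 done=13
  J4: M1 done=19, M2 done=33
  J1: M1 done=36, M2 done=48
  J3: M1 done=53, M2 done=57
= Sequence: J2 → J4 → J1 → J3, Makespan: 57


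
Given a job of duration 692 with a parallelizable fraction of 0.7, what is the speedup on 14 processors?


Amdahl's law: T_p = T × ((1-p) + p/N)
= 692 × ((1-0.7) + 0.7/14)
= 692 × (0.30 + 0.0500)
= 692 × 0.3500
= 242.20
Speedup = 692/242.20
= 2.86×


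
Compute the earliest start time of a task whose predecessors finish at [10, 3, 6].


ES = max of all predecessor completion times
Predecessors: [10, 3, 6]
ES = max(10, 3, 6)
= 10


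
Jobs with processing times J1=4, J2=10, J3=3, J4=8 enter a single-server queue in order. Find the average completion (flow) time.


Completion times:
  J1: completes at 4
  J2: completes at 14
  J3: completes at 17
  J4: completes at 25
Sum = 60
Average = 60/4
= 15.00


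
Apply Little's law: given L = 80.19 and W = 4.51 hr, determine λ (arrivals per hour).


Little's law: L = λW → λ = L / W
= 80.19 / 4.51
= 17.78 per hour


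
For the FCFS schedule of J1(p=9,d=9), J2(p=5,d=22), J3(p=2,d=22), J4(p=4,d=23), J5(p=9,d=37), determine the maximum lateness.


Lateness per job (L = C - d):
  J1: C=9, d=9, L=0
  J2: C=14, d=22, L=-8
  J3: C=16, d=22, L=-6
  J4: C=20, d=23, L=-3
  J5: C=29, d=37, L=-8
Lmax = max(0, -8, -6, -3, -8)
= 0


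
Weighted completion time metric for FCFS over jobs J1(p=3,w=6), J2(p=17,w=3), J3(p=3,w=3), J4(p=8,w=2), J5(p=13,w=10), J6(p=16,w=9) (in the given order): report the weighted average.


Completion times:
  J1: C=3, w×C=6×3=18
  J2: C=20, w×C=3×20=60
  J3: C=23, w×C=3×23=69
  J4: C=31, w×C=2×31=62
  J5: C=44, w×C=10×44=440
  J6: C=60, w×C=9×60=540
Sum w×C = 1189
Sum w = 33
Weighted avg = 1189/33
= 36.03


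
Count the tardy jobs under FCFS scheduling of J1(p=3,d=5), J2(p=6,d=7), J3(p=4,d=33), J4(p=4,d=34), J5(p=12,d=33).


Completion vs due date:
  J1: C=3, d=5 → on time
  J2: C=9, d=7 → TARDY
  J3: C=13, d=33 → on time
  J4: C=17, d=34 → on time
  J5: C=29, d=33 → on time
Tardy jobs: J2
Count = 1


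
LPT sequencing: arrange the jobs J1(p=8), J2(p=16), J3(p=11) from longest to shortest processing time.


LPT: sort by longest processing time first
  J2: p=16
  J3: p=11
  J1: p=8
Order: J2 → J3 → J1


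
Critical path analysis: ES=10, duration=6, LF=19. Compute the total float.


EF = ES + duration = 10 + 6 = 16
LS = LF - duration = 19 - 6 = 13
Total Float = LF - EF = 19 - 16
(or LS - ES = 13 - 10)
= 3


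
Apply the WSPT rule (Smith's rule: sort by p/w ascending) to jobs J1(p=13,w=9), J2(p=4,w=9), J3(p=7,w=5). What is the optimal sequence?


WSPT (Smith's rule): sort by p/w ascending
  J2: p/w = 4/9 = 0.444
  J3: p/w = 7/5 = 1.400
  J1: p/w = 13/9 = 1.444
Order: J2 → J3 → J1


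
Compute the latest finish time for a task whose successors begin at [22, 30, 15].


LF = min of all successor start times
Successors start at: [22, 30, 15]
LF = min(22, 30, 15)
= 15


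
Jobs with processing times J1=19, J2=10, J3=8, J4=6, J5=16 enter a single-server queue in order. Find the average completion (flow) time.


Completion times:
  J1: completes at 19
  J2: completes at 29
  J3: completes at 37
  J4: completes at 43
  J5: completes at 59
Sum = 187
Average = 187/5
= 37.40


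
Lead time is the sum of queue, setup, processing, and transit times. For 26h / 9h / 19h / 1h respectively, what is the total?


Lead time = queue + setup + processing + transit
= 26 + 9 + 19 + 1
= 55 hours


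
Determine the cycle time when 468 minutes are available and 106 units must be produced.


Cycle time = available time / demand
= 468 / 106
= 4.42 min/unit


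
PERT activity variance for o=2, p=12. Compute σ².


σ² = ((p - o) / 6)² = (p - o)² / 36
= (12 - 2)² / 36
= 10² / 36
= 100 / 36
= 2.7778


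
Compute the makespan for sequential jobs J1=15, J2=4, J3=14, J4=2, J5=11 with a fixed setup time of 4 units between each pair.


Makespan = Σ processing + (n-1) × setup
= (15 + 4 + 14 + 2 + 11) + (5-1)×4
= 46 + 16
= 62 time units


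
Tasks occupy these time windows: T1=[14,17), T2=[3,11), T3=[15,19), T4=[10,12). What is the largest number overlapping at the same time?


Check each time point for overlaps:
  t=10: 2 tasks active (T2, T4)
Max concurrent = 2


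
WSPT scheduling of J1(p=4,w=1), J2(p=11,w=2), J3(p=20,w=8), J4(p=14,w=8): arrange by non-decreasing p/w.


WSPT (Smith's rule): sort by p/w ascending
  J4: p/w = 14/8 = 1.750
  J3: p/w = 20/8 = 2.500
  J1: p/w = 4/1 = 4.000
  J2: p/w = 11/2 = 5.500
Order: J4 → J3 → J1 → J2


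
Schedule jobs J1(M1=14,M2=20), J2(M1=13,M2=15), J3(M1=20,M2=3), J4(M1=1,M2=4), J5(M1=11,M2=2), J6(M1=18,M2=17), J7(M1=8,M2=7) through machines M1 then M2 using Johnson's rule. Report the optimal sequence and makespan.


Johnson's rule:
Group 1 (M1≤M2, sort by M1): ['J4', 'J2', 'J1']
Group 2 (M1>M2, sort desc M2): ['J6', 'J7', 'J3', 'J5']
Sequence: J4 → J2 → J1 → J6 → J7 → J3 → J5
Makespan calculation:
  J4: M1 done=1, M2 done=5
  J2: M1 done=14, M2 done=29
  J1: M1 done=28, M2 done=49
  J6: M1 done=46, M2 done=66
  J7: M1 done=54, M2 done=73
  J3: M1 done=74, M2 done=77
  J5: M1 done=85, M2 done=87
= Sequence: J4 → J2 → J1 → J6 → J7 → J3 → J5, Makespan: 87


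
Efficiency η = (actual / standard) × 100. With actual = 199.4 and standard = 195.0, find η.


Efficiency = (actual / standard) × 100
= (199.4 / 195.0) × 100
= 102.3%


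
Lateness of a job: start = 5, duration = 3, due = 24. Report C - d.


Completion = 5 + 3 = 8
Lateness = C - d = 8 - 24
= -16


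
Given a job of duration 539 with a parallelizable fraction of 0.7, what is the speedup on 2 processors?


Amdahl's law: T_p = T × ((1-p) + p/N)
= 539 × ((1-0.7) + 0.7/2)
= 539 × (0.30 + 0.3500)
= 539 × 0.6500
= 350.35
Speedup = 539/350.35
= 1.54×


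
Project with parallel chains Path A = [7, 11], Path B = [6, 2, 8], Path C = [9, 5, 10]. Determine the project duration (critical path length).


Path A: 7 + 11 = 18
Path B: 6 + 2 + 8 = 16
Path C: 9 + 5 + 10 = 24
Critical path = longest = max(18, 16, 24)
= 24 (Path C)


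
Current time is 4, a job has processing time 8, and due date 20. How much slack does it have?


Slack = due - current_time - processing
= 20 - 4 - 8
= 8


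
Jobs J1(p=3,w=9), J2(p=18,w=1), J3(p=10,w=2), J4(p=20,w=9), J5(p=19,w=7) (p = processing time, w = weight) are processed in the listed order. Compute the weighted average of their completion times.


Completion times:
  J1: C=3, w×C=9×3=27
  J2: C=21, w×C=1×21=21
  J3: C=31, w×C=2×31=62
  J4: C=51, w×C=9×51=459
  J5: C=70, w×C=7×70=490
Sum w×C = 1059
Sum w = 28
Weighted avg = 1059/28
= 37.82


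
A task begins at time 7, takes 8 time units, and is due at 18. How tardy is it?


Completion = start + processing = 7 + 8 = 15
Tardiness = max(0, C - d) = max(0, 15 - 18)
= max(0, -3)
= 0


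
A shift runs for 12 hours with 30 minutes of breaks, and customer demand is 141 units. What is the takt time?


Available = 12×60 - 30 = 690 min
Takt time = 690 / 141
= 4.89 min/unit


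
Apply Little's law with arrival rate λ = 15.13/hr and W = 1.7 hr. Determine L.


Little's law: L = λ × W
= 15.13 × 1.7
= 25.72


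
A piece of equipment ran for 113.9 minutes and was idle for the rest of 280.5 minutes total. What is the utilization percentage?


Utilization = busy / total × 100
= 113.9 / 280.5 × 100
= 40.6%


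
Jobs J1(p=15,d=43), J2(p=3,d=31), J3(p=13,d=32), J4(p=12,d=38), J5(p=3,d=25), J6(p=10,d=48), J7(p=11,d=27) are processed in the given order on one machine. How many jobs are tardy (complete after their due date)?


Completion vs due date:
  J1: C=15, d=43 → on time
  J2: C=18, d=31 → on time
  J3: C=31, d=32 → on time
  J4: C=43, d=38 → TARDY
  J5: C=46, d=25 → TARDY
  J6: C=56, d=48 → TARDY
  J7: C=67, d=27 → TARDY
Tardy jobs: J4, J5, J6, J7
Count = 4


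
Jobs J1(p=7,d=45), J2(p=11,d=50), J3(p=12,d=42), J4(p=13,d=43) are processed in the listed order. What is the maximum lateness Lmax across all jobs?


Lateness per job (L = C - d):
  J1: C=7, d=45, L=-38
  J2: C=18, d=50, L=-32
  J3: C=30, d=42, L=-12
  J4: C=43, d=43, L=0
Lmax = max(-38, -32, -12, 0)
= 0


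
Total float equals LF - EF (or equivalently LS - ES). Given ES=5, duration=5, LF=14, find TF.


EF = ES + duration = 5 + 5 = 10
LS = LF - duration = 14 - 5 = 9
Total Float = LF - EF = 14 - 10
(or LS - ES = 9 - 5)
= 4


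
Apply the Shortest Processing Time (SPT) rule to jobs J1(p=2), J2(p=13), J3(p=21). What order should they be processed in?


SPT: sort by shortest processing time
  J1: p=2
  J2: p=13
  J3: p=21
Order: J1 → J2 → J3


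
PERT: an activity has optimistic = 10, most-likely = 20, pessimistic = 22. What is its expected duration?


te = (o + 4m + p) / 6
= (10 + 4×20 + 22) / 6
= (10 + 80 + 22) / 6
= 112 / 6
= 18.67


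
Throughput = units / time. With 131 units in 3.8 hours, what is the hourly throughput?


Throughput = units / time
= 131 / 3.8
= 34.5 units/hour


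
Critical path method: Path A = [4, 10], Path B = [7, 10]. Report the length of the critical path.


Path A: 4 + 10 = 14
Path B: 7 + 10 = 17
Critical path = longest = max(14, 17)
= 17 (Path B)


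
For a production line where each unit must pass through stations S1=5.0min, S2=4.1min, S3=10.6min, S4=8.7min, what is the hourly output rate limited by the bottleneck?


Bottleneck = longest station time
Station times: [5.0, 4.1, 10.6, 8.7]
Max = 10.6 min
Rate = 60 / 10.6
= 5.66 units/hour (bottleneck: 10.6min)


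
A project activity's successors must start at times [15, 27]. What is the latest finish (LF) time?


LF = min of all successor start times
Successors start at: [15, 27]
LF = min(15, 27)
= 15


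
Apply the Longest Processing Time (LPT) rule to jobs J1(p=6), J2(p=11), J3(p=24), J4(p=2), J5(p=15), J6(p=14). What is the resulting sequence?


LPT: sort by longest processing time first
  J3: p=24
  J5: p=15
  J6: p=14
  J2: p=11
  J1: p=6
  J4: p=2
Order: J3 → J5 → J6 → J2 → J1 → J4


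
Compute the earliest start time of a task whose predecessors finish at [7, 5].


ES = max of all predecessor completion times
Predecessors: [7, 5]
ES = max(7, 5)
= 7


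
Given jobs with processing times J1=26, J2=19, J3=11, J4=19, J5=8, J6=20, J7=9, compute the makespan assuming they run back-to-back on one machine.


Sequential makespan: sum all processing times
= 26 + 19 + 11 + 19 + 8 + 20 + 9
= 112 time units


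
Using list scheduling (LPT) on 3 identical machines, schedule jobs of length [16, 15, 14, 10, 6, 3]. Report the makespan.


Jobs (LPT sorted): [16, 15, 14, 10, 6, 3]
Machines: 3
  J=16 → Machine 1 (load: 0+16=16)
  J=15 → Machine 2 (load: 0+15=15)
  J=14 → Machine 3 (load: 0+14=14)
  J=10 → Machine 3 (load: 14+10=24)
  J=6 → Machine 2 (load: 15+6=21)
  J=3 → Machine 1 (load: 16+3=19)
Machine loads: [19, 21, 24]
Makespan = max = 24 time units


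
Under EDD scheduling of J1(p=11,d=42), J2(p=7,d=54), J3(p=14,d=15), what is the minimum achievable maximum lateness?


EDD order: J3 → J1 → J2
Completion and lateness:
  J3: C=14, d=15, L=14-15=-1
  J1: C=25, d=42, L=25-42=-17
  J2: C=32, d=54, L=32-54=-22
Lmax = max(-1, -17, -22)
= -1


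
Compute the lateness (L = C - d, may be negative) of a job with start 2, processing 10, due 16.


Completion = 2 + 10 = 12
Lateness = C - d = 12 - 16
= -4


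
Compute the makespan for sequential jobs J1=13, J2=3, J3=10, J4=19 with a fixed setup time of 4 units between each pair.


Makespan = Σ processing + (n-1) × setup
= (13 + 3 + 10 + 19) + (4-1)×4
= 45 + 12
= 57 time units


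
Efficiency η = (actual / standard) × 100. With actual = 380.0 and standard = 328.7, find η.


Efficiency = (actual / standard) × 100
= (380.0 / 328.7) × 100
= 115.6%


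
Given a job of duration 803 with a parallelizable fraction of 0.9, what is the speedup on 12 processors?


Amdahl's law: T_p = T × ((1-p) + p/N)
= 803 × ((1-0.9) + 0.9/12)
= 803 × (0.10 + 0.0750)
= 803 × 0.1750
= 140.52
Speedup = 803/140.52
= 5.71×


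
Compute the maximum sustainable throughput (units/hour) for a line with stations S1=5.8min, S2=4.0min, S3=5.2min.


Bottleneck = longest station time
Station times: [5.8, 4.0, 5.2]
Max = 5.8 min
Rate = 60 / 5.8
= 10.34 units/hour (bottleneck: 5.8min)


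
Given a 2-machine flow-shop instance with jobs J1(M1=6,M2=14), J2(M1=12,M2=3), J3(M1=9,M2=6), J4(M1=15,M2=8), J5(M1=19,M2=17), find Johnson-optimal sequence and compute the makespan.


Johnson's rule:
Group 1 (M1≤M2, sort by M1): ['J1']
Group 2 (M1>M2, sort desc M2): ['J5', 'J4', 'J3', 'J2']
Sequence: J1 → J5 → J4 → J3 → J2
Makespan calculation:
  J1: M1 done=6, M2 done=20
  J5: M1 done=25, M2 done=42
  J4: M1 done=40, M2 done=50
  J3: M1 done=49, M2 done=56
  J2: M1 done=61, M2 done=64
= Sequence: J1 → J5 → J4 → J3 → J2, Makespan: 64


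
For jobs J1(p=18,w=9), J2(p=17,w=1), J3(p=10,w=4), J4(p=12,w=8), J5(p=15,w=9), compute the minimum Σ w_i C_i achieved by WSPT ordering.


WSPT order (by p/w): J4 → J5 → J1 → J3 → J2
  J4: C=12, w·C=8×12=96
  J5: C=27, w·C=9×27=243
  J1: C=45, w·C=9×45=405
  J3: C=55, w·C=4×55=220
  J2: C=72, w·C=1×72=72
Σ w·C = 1036
= 1036


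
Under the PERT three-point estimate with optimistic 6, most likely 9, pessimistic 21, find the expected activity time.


te = (o + 4m + p) / 6
= (6 + 4×9 + 21) / 6
= (6 + 36 + 21) / 6
= 63 / 6
= 10.50


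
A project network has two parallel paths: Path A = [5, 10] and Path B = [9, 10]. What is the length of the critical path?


Path A: 5 + 10 = 15
Path B: 9 + 10 = 19
Critical path = longest = max(15, 19)
= 19 (Path B)


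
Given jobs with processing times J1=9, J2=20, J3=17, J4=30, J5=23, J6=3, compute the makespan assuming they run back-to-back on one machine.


Sequential makespan: sum all processing times
= 9 + 20 + 17 + 30 + 23 + 3
= 102 time units


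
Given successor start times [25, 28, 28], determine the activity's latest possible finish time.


LF = min of all successor start times
Successors start at: [25, 28, 28]
LF = min(25, 28, 28)
= 25
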